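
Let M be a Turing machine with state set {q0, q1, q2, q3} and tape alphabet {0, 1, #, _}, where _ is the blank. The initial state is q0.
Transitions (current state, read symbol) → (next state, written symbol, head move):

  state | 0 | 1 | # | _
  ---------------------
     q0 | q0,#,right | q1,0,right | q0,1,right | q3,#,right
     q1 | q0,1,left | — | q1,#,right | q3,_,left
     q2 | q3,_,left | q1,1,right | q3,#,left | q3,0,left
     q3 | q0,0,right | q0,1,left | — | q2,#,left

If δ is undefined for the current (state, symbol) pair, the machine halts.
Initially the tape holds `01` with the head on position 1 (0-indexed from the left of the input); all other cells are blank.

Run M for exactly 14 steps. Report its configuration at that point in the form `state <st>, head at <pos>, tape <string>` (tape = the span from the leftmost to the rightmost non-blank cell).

state q1, head at 3, tape 0001##

state=q0 head=1 tape=0[1]____   (q0,1)→(q1,0,right)
state=q1 head=2 tape=00[_]___   (q1,_)→(q3,_,left)
state=q3 head=1 tape=0[0]____   (q3,0)→(q0,0,right)
state=q0 head=2 tape=00[_]___   (q0,_)→(q3,#,right)
state=q3 head=3 tape=00#[_]__   (q3,_)→(q2,#,left)
state=q2 head=2 tape=00[#]#__   (q2,#)→(q3,#,left)
state=q3 head=1 tape=0[0]##__   (q3,0)→(q0,0,right)
state=q0 head=2 tape=00[#]#__   (q0,#)→(q0,1,right)
state=q0 head=3 tape=001[#]__   (q0,#)→(q0,1,right)
state=q0 head=4 tape=0011[_]_   (q0,_)→(q3,#,right)
state=q3 head=5 tape=0011#[_]   (q3,_)→(q2,#,left)
state=q2 head=4 tape=0011[#]#   (q2,#)→(q3,#,left)
state=q3 head=3 tape=001[1]##   (q3,1)→(q0,1,left)
state=q0 head=2 tape=00[1]1##   (q0,1)→(q1,0,right)
state=q1 head=3 tape=000[1]##
After 14 steps: state q1, head at 3, tape 0001##.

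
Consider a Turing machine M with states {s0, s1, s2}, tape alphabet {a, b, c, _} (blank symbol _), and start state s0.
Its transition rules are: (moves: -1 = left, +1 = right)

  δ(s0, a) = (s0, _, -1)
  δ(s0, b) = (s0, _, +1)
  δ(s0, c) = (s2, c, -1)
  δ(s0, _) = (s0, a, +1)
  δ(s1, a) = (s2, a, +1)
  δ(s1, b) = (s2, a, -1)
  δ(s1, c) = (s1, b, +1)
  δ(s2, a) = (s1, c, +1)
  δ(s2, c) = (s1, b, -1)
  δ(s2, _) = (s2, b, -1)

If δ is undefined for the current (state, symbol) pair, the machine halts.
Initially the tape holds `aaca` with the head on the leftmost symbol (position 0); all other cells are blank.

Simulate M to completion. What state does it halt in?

s0 | __[a]aca_   read a → write _, move -1, go to s0
s0 | _[_]_aca_   read _ → write a, move +1, go to s0
s0 | _a[_]aca_   read _ → write a, move +1, go to s0
s0 | _aa[a]ca_   read a → write _, move -1, go to s0
s0 | _a[a]_ca_   read a → write _, move -1, go to s0
s0 | _[a]__ca_   read a → write _, move -1, go to s0
s0 | [_]___ca_   read _ → write a, move +1, go to s0
s0 | a[_]__ca_   read _ → write a, move +1, go to s0
s0 | aa[_]_ca_   read _ → write a, move +1, go to s0
s0 | aaa[_]ca_   read _ → write a, move +1, go to s0
s0 | aaaa[c]a_   read c → write c, move -1, go to s2
s2 | aaa[a]ca_   read a → write c, move +1, go to s1
s1 | aaac[c]a_   read c → write b, move +1, go to s1
s1 | aaacb[a]_   read a → write a, move +1, go to s2
s2 | aaacba[_]   read _ → write b, move -1, go to s2
s2 | aaacb[a]b   read a → write c, move +1, go to s1
s1 | aaacbc[b]   read b → write a, move -1, go to s2
s2 | aaacb[c]a   read c → write b, move -1, go to s1
s1 | aaac[b]ba   read b → write a, move -1, go to s2
s2 | aaa[c]aba   read c → write b, move -1, go to s1
s1 | aa[a]baba   read a → write a, move +1, go to s2
s2 | aaa[b]aba
No transition is defined for (s2, b); M halts in state s2.

s2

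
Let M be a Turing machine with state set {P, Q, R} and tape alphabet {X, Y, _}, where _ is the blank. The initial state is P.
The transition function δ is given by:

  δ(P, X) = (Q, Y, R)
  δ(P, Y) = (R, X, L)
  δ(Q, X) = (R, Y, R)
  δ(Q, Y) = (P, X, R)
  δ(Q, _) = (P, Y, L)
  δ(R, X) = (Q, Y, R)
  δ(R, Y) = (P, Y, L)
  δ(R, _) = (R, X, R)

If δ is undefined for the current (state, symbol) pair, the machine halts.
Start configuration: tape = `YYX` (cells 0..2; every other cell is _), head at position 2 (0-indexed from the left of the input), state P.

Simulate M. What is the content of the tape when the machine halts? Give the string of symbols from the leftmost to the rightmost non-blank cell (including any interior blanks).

P | _YY[X]__   read X → write Y, move R, go to Q
Q | _YYY[_]_   read _ → write Y, move L, go to P
P | _YY[Y]Y_   read Y → write X, move L, go to R
R | _Y[Y]XY_   read Y → write Y, move L, go to P
P | _[Y]YXY_   read Y → write X, move L, go to R
R | [_]XYXY_   read _ → write X, move R, go to R
R | X[X]YXY_   read X → write Y, move R, go to Q
Q | XY[Y]XY_   read Y → write X, move R, go to P
P | XYX[X]Y_   read X → write Y, move R, go to Q
Q | XYXY[Y]_   read Y → write X, move R, go to P
P | XYXYX[_]
The non-blank tape span at halt is XYXYX.

XYXYX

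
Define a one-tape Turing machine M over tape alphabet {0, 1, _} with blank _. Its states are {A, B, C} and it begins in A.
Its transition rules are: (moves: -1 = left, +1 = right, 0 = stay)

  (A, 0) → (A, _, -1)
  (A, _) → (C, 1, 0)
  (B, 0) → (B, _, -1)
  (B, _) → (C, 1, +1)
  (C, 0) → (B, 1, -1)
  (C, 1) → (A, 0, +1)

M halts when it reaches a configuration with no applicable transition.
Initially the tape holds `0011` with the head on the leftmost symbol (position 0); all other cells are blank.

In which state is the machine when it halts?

state=A head=0 tape=__[0]011   (A,0)→(A,_,-1)
state=A head=-1 tape=_[_]_011   (A,_)→(C,1,0)
state=C head=-1 tape=_[1]_011   (C,1)→(A,0,+1)
state=A head=0 tape=_0[_]011   (A,_)→(C,1,0)
state=C head=0 tape=_0[1]011   (C,1)→(A,0,+1)
state=A head=1 tape=_00[0]11   (A,0)→(A,_,-1)
state=A head=0 tape=_0[0]_11   (A,0)→(A,_,-1)
state=A head=-1 tape=_[0]__11   (A,0)→(A,_,-1)
state=A head=-2 tape=[_]___11   (A,_)→(C,1,0)
state=C head=-2 tape=[1]___11   (C,1)→(A,0,+1)
state=A head=-1 tape=0[_]__11   (A,_)→(C,1,0)
state=C head=-1 tape=0[1]__11   (C,1)→(A,0,+1)
state=A head=0 tape=00[_]_11   (A,_)→(C,1,0)
state=C head=0 tape=00[1]_11   (C,1)→(A,0,+1)
state=A head=1 tape=000[_]11   (A,_)→(C,1,0)
state=C head=1 tape=000[1]11   (C,1)→(A,0,+1)
state=A head=2 tape=0000[1]1
No transition is defined for (A, 1); M halts in state A.

A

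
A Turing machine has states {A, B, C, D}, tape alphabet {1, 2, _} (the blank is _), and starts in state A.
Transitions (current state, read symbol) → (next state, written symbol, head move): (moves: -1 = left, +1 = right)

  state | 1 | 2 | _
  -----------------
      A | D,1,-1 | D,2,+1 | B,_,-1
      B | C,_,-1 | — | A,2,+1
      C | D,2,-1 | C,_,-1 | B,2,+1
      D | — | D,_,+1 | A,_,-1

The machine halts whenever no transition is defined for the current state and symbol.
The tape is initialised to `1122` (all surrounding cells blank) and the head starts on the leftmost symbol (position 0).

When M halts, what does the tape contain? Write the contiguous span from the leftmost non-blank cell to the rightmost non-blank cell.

state=A head=0 tape=___[1]122   (A,1)→(D,1,-1)
state=D head=-1 tape=__[_]1122   (D,_)→(A,_,-1)
state=A head=-2 tape=_[_]_1122   (A,_)→(B,_,-1)
state=B head=-3 tape=[_]__1122   (B,_)→(A,2,+1)
state=A head=-2 tape=2[_]_1122   (A,_)→(B,_,-1)
state=B head=-3 tape=[2]__1122
The non-blank tape span at halt is 2__1122.

2__1122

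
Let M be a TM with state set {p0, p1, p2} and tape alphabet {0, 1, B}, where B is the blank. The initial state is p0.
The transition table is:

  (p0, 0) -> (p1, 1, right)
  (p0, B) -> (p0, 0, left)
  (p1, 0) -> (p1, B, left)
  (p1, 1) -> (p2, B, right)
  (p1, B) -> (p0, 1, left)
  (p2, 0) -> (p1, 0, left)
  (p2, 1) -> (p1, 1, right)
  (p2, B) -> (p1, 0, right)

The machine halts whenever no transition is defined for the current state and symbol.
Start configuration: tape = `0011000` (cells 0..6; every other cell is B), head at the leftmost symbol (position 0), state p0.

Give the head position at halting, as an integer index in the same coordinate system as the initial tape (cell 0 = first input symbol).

4

p0 | [0]011000   read 0 → write 1, move right, go to p1
p1 | 1[0]11000   read 0 → write B, move left, go to p1
p1 | [1]B11000   read 1 → write B, move right, go to p2
p2 | B[B]11000   read B → write 0, move right, go to p1
p1 | B0[1]1000   read 1 → write B, move right, go to p2
p2 | B0B[1]000   read 1 → write 1, move right, go to p1
p1 | B0B1[0]00   read 0 → write B, move left, go to p1
p1 | B0B[1]B00   read 1 → write B, move right, go to p2
p2 | B0BB[B]00   read B → write 0, move right, go to p1
p1 | B0BB0[0]0   read 0 → write B, move left, go to p1
p1 | B0BB[0]B0   read 0 → write B, move left, go to p1
p1 | B0B[B]BB0   read B → write 1, move left, go to p0
p0 | B0[B]1BB0   read B → write 0, move left, go to p0
p0 | B[0]01BB0   read 0 → write 1, move right, go to p1
p1 | B1[0]1BB0   read 0 → write B, move left, go to p1
p1 | B[1]B1BB0   read 1 → write B, move right, go to p2
p2 | BB[B]1BB0   read B → write 0, move right, go to p1
p1 | BB0[1]BB0   read 1 → write B, move right, go to p2
p2 | BB0B[B]B0   read B → write 0, move right, go to p1
p1 | BB0B0[B]0   read B → write 1, move left, go to p0
p0 | BB0B[0]10   read 0 → write 1, move right, go to p1
p1 | BB0B1[1]0   read 1 → write B, move right, go to p2
p2 | BB0B1B[0]   read 0 → write 0, move left, go to p1
p1 | BB0B1[B]0   read B → write 1, move left, go to p0
p0 | BB0B[1]10
At halt the head is at cell 4.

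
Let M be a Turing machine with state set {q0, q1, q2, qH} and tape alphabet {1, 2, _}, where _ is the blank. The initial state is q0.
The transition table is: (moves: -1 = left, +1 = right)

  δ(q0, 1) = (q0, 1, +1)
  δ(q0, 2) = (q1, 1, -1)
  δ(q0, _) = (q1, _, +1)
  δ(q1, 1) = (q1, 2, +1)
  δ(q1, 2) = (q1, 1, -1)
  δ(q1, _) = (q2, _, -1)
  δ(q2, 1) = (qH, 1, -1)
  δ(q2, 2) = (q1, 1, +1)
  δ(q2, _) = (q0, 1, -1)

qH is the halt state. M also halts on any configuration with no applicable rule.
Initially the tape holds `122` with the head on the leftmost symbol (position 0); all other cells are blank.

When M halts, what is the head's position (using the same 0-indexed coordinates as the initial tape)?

state=q0 head=0 tape=___[1]22   (q0,1)→(q0,1,+1)
state=q0 head=1 tape=___1[2]2   (q0,2)→(q1,1,-1)
state=q1 head=0 tape=___[1]12   (q1,1)→(q1,2,+1)
state=q1 head=1 tape=___2[1]2   (q1,1)→(q1,2,+1)
state=q1 head=2 tape=___22[2]   (q1,2)→(q1,1,-1)
state=q1 head=1 tape=___2[2]1   (q1,2)→(q1,1,-1)
state=q1 head=0 tape=___[2]11   (q1,2)→(q1,1,-1)
state=q1 head=-1 tape=__[_]111   (q1,_)→(q2,_,-1)
state=q2 head=-2 tape=_[_]_111   (q2,_)→(q0,1,-1)
state=q0 head=-3 tape=[_]1_111   (q0,_)→(q1,_,+1)
state=q1 head=-2 tape=_[1]_111   (q1,1)→(q1,2,+1)
state=q1 head=-1 tape=_2[_]111   (q1,_)→(q2,_,-1)
state=q2 head=-2 tape=_[2]_111   (q2,2)→(q1,1,+1)
state=q1 head=-1 tape=_1[_]111   (q1,_)→(q2,_,-1)
state=q2 head=-2 tape=_[1]_111   (q2,1)→(qH,1,-1)
state=qH head=-3 tape=[_]1_111
At halt the head is at cell -3.

-3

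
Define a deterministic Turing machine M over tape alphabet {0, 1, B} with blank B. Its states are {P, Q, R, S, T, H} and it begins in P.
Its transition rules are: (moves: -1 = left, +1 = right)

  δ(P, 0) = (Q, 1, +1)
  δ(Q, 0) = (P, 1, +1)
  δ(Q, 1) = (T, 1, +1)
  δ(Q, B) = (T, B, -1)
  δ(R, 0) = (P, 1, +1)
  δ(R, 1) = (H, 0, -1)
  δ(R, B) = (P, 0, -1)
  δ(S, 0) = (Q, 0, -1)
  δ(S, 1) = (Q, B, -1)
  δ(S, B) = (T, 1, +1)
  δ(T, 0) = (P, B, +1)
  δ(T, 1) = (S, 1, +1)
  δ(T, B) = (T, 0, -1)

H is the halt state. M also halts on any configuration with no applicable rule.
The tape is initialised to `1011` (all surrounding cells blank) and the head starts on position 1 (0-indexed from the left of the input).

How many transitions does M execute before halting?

P | 1[0]11BBB   read 0 → write 1, move +1, go to Q
Q | 11[1]1BBB   read 1 → write 1, move +1, go to T
T | 111[1]BBB   read 1 → write 1, move +1, go to S
S | 1111[B]BB   read B → write 1, move +1, go to T
T | 11111[B]B   read B → write 0, move -1, go to T
T | 1111[1]0B   read 1 → write 1, move +1, go to S
S | 11111[0]B   read 0 → write 0, move -1, go to Q
Q | 1111[1]0B   read 1 → write 1, move +1, go to T
T | 11111[0]B   read 0 → write B, move +1, go to P
P | 11111B[B]
M halts after 9 transitions.

9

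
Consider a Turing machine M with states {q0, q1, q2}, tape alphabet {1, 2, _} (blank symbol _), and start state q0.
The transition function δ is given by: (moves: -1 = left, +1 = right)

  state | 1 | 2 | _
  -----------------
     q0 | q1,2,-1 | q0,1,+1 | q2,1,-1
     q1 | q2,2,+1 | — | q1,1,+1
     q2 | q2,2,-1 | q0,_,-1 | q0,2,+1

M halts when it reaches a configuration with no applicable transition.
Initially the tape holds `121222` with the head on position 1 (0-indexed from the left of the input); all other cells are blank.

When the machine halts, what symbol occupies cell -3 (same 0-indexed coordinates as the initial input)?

state=q0 head=1 tape=___1[2]1222   (q0,2)→(q0,1,+1)
state=q0 head=2 tape=___11[1]222   (q0,1)→(q1,2,-1)
state=q1 head=1 tape=___1[1]2222   (q1,1)→(q2,2,+1)
state=q2 head=2 tape=___12[2]222   (q2,2)→(q0,_,-1)
state=q0 head=1 tape=___1[2]_222   (q0,2)→(q0,1,+1)
state=q0 head=2 tape=___11[_]222   (q0,_)→(q2,1,-1)
state=q2 head=1 tape=___1[1]1222   (q2,1)→(q2,2,-1)
state=q2 head=0 tape=___[1]21222   (q2,1)→(q2,2,-1)
state=q2 head=-1 tape=__[_]221222   (q2,_)→(q0,2,+1)
state=q0 head=0 tape=__2[2]21222   (q0,2)→(q0,1,+1)
state=q0 head=1 tape=__21[2]1222   (q0,2)→(q0,1,+1)
state=q0 head=2 tape=__211[1]222   (q0,1)→(q1,2,-1)
state=q1 head=1 tape=__21[1]2222   (q1,1)→(q2,2,+1)
state=q2 head=2 tape=__212[2]222   (q2,2)→(q0,_,-1)
state=q0 head=1 tape=__21[2]_222   (q0,2)→(q0,1,+1)
state=q0 head=2 tape=__211[_]222   (q0,_)→(q2,1,-1)
state=q2 head=1 tape=__21[1]1222   (q2,1)→(q2,2,-1)
state=q2 head=0 tape=__2[1]21222   (q2,1)→(q2,2,-1)
state=q2 head=-1 tape=__[2]221222   (q2,2)→(q0,_,-1)
state=q0 head=-2 tape=_[_]_221222   (q0,_)→(q2,1,-1)
state=q2 head=-3 tape=[_]1_221222   (q2,_)→(q0,2,+1)
state=q0 head=-2 tape=2[1]_221222   (q0,1)→(q1,2,-1)
state=q1 head=-3 tape=[2]2_221222
Cell -3 holds 2 when M halts.

2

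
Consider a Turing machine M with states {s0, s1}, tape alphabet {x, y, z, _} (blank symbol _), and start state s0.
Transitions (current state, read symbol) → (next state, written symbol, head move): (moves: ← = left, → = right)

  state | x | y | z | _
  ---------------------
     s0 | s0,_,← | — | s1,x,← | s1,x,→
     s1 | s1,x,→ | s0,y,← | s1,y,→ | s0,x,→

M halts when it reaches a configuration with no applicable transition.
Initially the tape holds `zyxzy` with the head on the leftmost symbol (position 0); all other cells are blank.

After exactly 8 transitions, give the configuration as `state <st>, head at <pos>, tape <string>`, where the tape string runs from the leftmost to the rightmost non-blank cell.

state s0, head at 0, tape xxxyxzy

state=s0 head=0 tape=__[z]yxzy   (s0,z)→(s1,x,←)
state=s1 head=-1 tape=_[_]xyxzy   (s1,_)→(s0,x,→)
state=s0 head=0 tape=_x[x]yxzy   (s0,x)→(s0,_,←)
state=s0 head=-1 tape=_[x]_yxzy   (s0,x)→(s0,_,←)
state=s0 head=-2 tape=[_]__yxzy   (s0,_)→(s1,x,→)
state=s1 head=-1 tape=x[_]_yxzy   (s1,_)→(s0,x,→)
state=s0 head=0 tape=xx[_]yxzy   (s0,_)→(s1,x,→)
state=s1 head=1 tape=xxx[y]xzy   (s1,y)→(s0,y,←)
state=s0 head=0 tape=xx[x]yxzy
After 8 steps: state s0, head at 0, tape xxxyxzy.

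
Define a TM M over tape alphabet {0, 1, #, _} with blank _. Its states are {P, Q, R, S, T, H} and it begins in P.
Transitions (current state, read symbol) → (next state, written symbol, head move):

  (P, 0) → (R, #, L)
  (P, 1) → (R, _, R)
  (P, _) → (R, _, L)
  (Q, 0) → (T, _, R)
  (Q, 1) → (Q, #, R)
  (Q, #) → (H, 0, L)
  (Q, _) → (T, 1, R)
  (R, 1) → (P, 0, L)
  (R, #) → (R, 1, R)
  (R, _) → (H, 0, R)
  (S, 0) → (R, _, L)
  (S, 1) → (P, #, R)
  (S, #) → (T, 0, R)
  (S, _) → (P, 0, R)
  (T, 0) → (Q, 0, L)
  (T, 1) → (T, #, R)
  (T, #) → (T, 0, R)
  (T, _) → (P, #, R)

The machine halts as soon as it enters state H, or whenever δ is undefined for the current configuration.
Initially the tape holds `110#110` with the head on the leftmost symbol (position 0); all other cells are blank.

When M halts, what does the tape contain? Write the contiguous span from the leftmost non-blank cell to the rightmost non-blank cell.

state=P head=0 tape=_[1]10#110   (P,1)→(R,_,R)
state=R head=1 tape=__[1]0#110   (R,1)→(P,0,L)
state=P head=0 tape=_[_]00#110   (P,_)→(R,_,L)
state=R head=-1 tape=[_]_00#110   (R,_)→(H,0,R)
state=H head=0 tape=0[_]00#110
The non-blank tape span at halt is 0_00#110.

0_00#110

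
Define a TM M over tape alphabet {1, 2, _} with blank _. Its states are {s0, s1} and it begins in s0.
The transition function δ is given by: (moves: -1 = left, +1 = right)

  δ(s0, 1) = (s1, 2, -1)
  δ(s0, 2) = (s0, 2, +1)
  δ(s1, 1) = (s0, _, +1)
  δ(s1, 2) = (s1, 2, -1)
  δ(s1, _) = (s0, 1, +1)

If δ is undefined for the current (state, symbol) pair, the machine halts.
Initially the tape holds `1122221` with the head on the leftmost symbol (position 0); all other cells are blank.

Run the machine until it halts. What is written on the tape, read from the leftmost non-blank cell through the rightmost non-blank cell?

s0 | _[1]122221_   read 1 → write 2, move -1, go to s1
s1 | [_]2122221_   read _ → write 1, move +1, go to s0
s0 | 1[2]122221_   read 2 → write 2, move +1, go to s0
s0 | 12[1]22221_   read 1 → write 2, move -1, go to s1
s1 | 1[2]222221_   read 2 → write 2, move -1, go to s1
s1 | [1]2222221_   read 1 → write _, move +1, go to s0
s0 | _[2]222221_   read 2 → write 2, move +1, go to s0
s0 | _2[2]22221_   read 2 → write 2, move +1, go to s0
s0 | _22[2]2221_   read 2 → write 2, move +1, go to s0
s0 | _222[2]221_   read 2 → write 2, move +1, go to s0
s0 | _2222[2]21_   read 2 → write 2, move +1, go to s0
s0 | _22222[2]1_   read 2 → write 2, move +1, go to s0
s0 | _222222[1]_   read 1 → write 2, move -1, go to s1
s1 | _22222[2]2_   read 2 → write 2, move -1, go to s1
s1 | _2222[2]22_   read 2 → write 2, move -1, go to s1
s1 | _222[2]222_   read 2 → write 2, move -1, go to s1
s1 | _22[2]2222_   read 2 → write 2, move -1, go to s1
s1 | _2[2]22222_   read 2 → write 2, move -1, go to s1
s1 | _[2]222222_   read 2 → write 2, move -1, go to s1
s1 | [_]2222222_   read _ → write 1, move +1, go to s0
s0 | 1[2]222222_   read 2 → write 2, move +1, go to s0
s0 | 12[2]22222_   read 2 → write 2, move +1, go to s0
s0 | 122[2]2222_   read 2 → write 2, move +1, go to s0
s0 | 1222[2]222_   read 2 → write 2, move +1, go to s0
s0 | 12222[2]22_   read 2 → write 2, move +1, go to s0
s0 | 122222[2]2_   read 2 → write 2, move +1, go to s0
s0 | 1222222[2]_   read 2 → write 2, move +1, go to s0
s0 | 12222222[_]
The non-blank tape span at halt is 12222222.

12222222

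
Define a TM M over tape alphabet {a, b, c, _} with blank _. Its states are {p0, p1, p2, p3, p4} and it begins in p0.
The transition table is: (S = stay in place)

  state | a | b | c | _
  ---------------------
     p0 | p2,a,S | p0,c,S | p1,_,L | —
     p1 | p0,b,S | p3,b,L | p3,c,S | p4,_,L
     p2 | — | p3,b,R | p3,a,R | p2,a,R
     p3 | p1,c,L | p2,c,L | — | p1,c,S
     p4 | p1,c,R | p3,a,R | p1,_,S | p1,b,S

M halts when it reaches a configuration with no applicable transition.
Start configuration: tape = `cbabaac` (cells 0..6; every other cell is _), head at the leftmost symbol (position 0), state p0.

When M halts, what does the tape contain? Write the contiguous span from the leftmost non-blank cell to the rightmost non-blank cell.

cb__babaac

state=p0 head=0 tape=___[c]babaac   (p0,c)→(p1,_,L)
state=p1 head=-1 tape=__[_]_babaac   (p1,_)→(p4,_,L)
state=p4 head=-2 tape=_[_]__babaac   (p4,_)→(p1,b,S)
state=p1 head=-2 tape=_[b]__babaac   (p1,b)→(p3,b,L)
state=p3 head=-3 tape=[_]b__babaac   (p3,_)→(p1,c,S)
state=p1 head=-3 tape=[c]b__babaac   (p1,c)→(p3,c,S)
state=p3 head=-3 tape=[c]b__babaac
The non-blank tape span at halt is cb__babaac.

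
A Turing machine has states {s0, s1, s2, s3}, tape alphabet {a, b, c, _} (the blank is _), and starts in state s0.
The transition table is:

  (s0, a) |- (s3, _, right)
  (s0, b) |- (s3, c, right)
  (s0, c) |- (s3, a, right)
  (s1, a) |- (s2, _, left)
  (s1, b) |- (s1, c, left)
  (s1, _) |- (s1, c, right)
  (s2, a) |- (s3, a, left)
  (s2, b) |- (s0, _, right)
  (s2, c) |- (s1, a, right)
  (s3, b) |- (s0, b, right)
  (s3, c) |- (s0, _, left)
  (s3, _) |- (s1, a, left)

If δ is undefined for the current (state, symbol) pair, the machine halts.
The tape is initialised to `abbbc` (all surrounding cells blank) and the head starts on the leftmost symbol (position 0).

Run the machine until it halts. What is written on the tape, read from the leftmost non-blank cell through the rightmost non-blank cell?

s0 | [a]bbbc_   read a → write _, move right, go to s3
s3 | _[b]bbc_   read b → write b, move right, go to s0
s0 | _b[b]bc_   read b → write c, move right, go to s3
s3 | _bc[b]c_   read b → write b, move right, go to s0
s0 | _bcb[c]_   read c → write a, move right, go to s3
s3 | _bcba[_]   read _ → write a, move left, go to s1
s1 | _bcb[a]a   read a → write _, move left, go to s2
s2 | _bc[b]_a   read b → write _, move right, go to s0
s0 | _bc_[_]a
The non-blank tape span at halt is bc__a.

bc__a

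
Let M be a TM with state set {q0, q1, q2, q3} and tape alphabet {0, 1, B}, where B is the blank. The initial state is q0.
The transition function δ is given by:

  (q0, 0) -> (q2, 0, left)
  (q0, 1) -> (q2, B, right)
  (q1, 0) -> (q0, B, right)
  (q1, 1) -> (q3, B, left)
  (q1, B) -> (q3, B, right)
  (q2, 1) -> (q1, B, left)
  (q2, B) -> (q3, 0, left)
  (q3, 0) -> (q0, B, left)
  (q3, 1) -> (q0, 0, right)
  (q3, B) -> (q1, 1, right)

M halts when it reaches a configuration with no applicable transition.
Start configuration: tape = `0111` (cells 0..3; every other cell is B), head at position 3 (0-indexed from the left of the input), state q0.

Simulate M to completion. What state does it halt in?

q0 | 011[1]BB   read 1 → write B, move right, go to q2
q2 | 011B[B]B   read B → write 0, move left, go to q3
q3 | 011[B]0B   read B → write 1, move right, go to q1
q1 | 0111[0]B   read 0 → write B, move right, go to q0
q0 | 0111B[B]
No transition is defined for (q0, B); M halts in state q0.

q0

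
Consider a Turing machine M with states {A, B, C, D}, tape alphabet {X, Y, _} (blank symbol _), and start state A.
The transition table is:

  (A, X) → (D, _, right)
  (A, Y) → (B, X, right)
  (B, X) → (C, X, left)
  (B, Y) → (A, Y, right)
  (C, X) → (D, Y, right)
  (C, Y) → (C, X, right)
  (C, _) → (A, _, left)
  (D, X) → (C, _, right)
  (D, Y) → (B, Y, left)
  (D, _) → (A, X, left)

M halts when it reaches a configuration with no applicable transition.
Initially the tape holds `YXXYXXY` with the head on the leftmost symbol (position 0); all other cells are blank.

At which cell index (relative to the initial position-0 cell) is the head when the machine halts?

A | [Y]XXYXXY_   read Y → write X, move right, go to B
B | X[X]XYXXY_   read X → write X, move left, go to C
C | [X]XXYXXY_   read X → write Y, move right, go to D
D | Y[X]XYXXY_   read X → write _, move right, go to C
C | Y_[X]YXXY_   read X → write Y, move right, go to D
D | Y_Y[Y]XXY_   read Y → write Y, move left, go to B
B | Y_[Y]YXXY_   read Y → write Y, move right, go to A
A | Y_Y[Y]XXY_   read Y → write X, move right, go to B
B | Y_YX[X]XY_   read X → write X, move left, go to C
C | Y_Y[X]XXY_   read X → write Y, move right, go to D
D | Y_YY[X]XY_   read X → write _, move right, go to C
C | Y_YY_[X]Y_   read X → write Y, move right, go to D
D | Y_YY_Y[Y]_   read Y → write Y, move left, go to B
B | Y_YY_[Y]Y_   read Y → write Y, move right, go to A
A | Y_YY_Y[Y]_   read Y → write X, move right, go to B
B | Y_YY_YX[_]
At halt the head is at cell 7.

7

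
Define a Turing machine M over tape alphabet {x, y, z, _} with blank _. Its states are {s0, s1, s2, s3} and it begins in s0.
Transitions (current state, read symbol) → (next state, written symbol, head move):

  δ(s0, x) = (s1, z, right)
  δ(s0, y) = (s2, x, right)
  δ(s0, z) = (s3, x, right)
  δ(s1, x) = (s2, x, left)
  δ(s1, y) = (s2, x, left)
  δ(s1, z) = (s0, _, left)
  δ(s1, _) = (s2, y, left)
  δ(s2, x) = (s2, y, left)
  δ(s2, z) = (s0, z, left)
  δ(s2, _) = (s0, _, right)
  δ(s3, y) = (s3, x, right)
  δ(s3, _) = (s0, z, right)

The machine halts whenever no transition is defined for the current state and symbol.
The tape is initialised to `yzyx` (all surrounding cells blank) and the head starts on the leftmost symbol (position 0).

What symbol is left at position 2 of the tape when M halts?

state=s0 head=0 tape=[y]zyx   (s0,y)→(s2,x,right)
state=s2 head=1 tape=x[z]yx   (s2,z)→(s0,z,left)
state=s0 head=0 tape=[x]zyx   (s0,x)→(s1,z,right)
state=s1 head=1 tape=z[z]yx   (s1,z)→(s0,_,left)
state=s0 head=0 tape=[z]_yx   (s0,z)→(s3,x,right)
state=s3 head=1 tape=x[_]yx   (s3,_)→(s0,z,right)
state=s0 head=2 tape=xz[y]x   (s0,y)→(s2,x,right)
state=s2 head=3 tape=xzx[x]   (s2,x)→(s2,y,left)
state=s2 head=2 tape=xz[x]y   (s2,x)→(s2,y,left)
state=s2 head=1 tape=x[z]yy   (s2,z)→(s0,z,left)
state=s0 head=0 tape=[x]zyy   (s0,x)→(s1,z,right)
state=s1 head=1 tape=z[z]yy   (s1,z)→(s0,_,left)
state=s0 head=0 tape=[z]_yy   (s0,z)→(s3,x,right)
state=s3 head=1 tape=x[_]yy   (s3,_)→(s0,z,right)
state=s0 head=2 tape=xz[y]y   (s0,y)→(s2,x,right)
state=s2 head=3 tape=xzx[y]
Cell 2 holds x when M halts.

x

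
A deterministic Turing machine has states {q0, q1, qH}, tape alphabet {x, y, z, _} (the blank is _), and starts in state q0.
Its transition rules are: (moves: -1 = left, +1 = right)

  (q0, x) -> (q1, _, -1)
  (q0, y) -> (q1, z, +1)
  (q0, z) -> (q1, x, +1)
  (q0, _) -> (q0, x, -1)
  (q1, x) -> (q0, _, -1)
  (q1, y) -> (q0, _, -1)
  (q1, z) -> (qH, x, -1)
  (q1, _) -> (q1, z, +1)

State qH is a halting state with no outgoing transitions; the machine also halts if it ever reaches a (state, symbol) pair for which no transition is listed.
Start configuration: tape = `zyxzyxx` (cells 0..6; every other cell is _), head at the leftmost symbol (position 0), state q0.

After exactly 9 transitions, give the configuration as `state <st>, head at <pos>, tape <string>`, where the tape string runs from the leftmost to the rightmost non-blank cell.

q0 | _[z]yxzyxx   read z → write x, move +1, go to q1
q1 | _x[y]xzyxx   read y → write _, move -1, go to q0
q0 | _[x]_xzyxx   read x → write _, move -1, go to q1
q1 | [_]__xzyxx   read _ → write z, move +1, go to q1
q1 | z[_]_xzyxx   read _ → write z, move +1, go to q1
q1 | zz[_]xzyxx   read _ → write z, move +1, go to q1
q1 | zzz[x]zyxx   read x → write _, move -1, go to q0
q0 | zz[z]_zyxx   read z → write x, move +1, go to q1
q1 | zzx[_]zyxx   read _ → write z, move +1, go to q1
q1 | zzxz[z]yxx
After 9 steps: state q1, head at 3, tape zzxzzyxx.

state q1, head at 3, tape zzxzzyxx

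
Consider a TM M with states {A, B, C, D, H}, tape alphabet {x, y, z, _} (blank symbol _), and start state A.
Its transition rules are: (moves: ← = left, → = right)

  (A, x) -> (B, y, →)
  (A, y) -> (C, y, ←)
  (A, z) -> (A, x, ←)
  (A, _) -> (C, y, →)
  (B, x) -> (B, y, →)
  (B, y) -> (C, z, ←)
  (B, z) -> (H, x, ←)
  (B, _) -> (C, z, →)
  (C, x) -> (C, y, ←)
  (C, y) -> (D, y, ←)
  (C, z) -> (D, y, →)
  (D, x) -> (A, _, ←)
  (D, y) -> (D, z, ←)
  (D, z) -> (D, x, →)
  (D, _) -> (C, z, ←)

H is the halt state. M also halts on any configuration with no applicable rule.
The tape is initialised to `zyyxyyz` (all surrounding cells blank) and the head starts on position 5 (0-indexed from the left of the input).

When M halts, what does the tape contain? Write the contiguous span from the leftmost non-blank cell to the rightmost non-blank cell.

state=A head=5 tape=_zyyxy[y]z   (A,y)→(C,y,←)
state=C head=4 tape=_zyyx[y]yz   (C,y)→(D,y,←)
state=D head=3 tape=_zyy[x]yyz   (D,x)→(A,_,←)
state=A head=2 tape=_zy[y]_yyz   (A,y)→(C,y,←)
state=C head=1 tape=_z[y]y_yyz   (C,y)→(D,y,←)
state=D head=0 tape=_[z]yy_yyz   (D,z)→(D,x,→)
state=D head=1 tape=_x[y]y_yyz   (D,y)→(D,z,←)
state=D head=0 tape=_[x]zy_yyz   (D,x)→(A,_,←)
state=A head=-1 tape=[_]_zy_yyz   (A,_)→(C,y,→)
state=C head=0 tape=y[_]zy_yyz
The non-blank tape span at halt is y_zy_yyz.

y_zy_yyz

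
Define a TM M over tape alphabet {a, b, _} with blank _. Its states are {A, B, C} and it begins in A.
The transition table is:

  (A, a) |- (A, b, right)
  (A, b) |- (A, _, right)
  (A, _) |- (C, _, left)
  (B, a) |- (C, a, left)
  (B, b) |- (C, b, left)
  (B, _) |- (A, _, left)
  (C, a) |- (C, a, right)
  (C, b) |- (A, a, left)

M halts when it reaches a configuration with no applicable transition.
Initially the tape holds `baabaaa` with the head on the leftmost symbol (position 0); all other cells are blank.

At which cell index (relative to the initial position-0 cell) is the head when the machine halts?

state=A head=0 tape=[b]aabaaa_   (A,b)→(A,_,right)
state=A head=1 tape=_[a]abaaa_   (A,a)→(A,b,right)
state=A head=2 tape=_b[a]baaa_   (A,a)→(A,b,right)
state=A head=3 tape=_bb[b]aaa_   (A,b)→(A,_,right)
state=A head=4 tape=_bb_[a]aa_   (A,a)→(A,b,right)
state=A head=5 tape=_bb_b[a]a_   (A,a)→(A,b,right)
state=A head=6 tape=_bb_bb[a]_   (A,a)→(A,b,right)
state=A head=7 tape=_bb_bbb[_]   (A,_)→(C,_,left)
state=C head=6 tape=_bb_bb[b]_   (C,b)→(A,a,left)
state=A head=5 tape=_bb_b[b]a_   (A,b)→(A,_,right)
state=A head=6 tape=_bb_b_[a]_   (A,a)→(A,b,right)
state=A head=7 tape=_bb_b_b[_]   (A,_)→(C,_,left)
state=C head=6 tape=_bb_b_[b]_   (C,b)→(A,a,left)
state=A head=5 tape=_bb_b[_]a_   (A,_)→(C,_,left)
state=C head=4 tape=_bb_[b]_a_   (C,b)→(A,a,left)
state=A head=3 tape=_bb[_]a_a_   (A,_)→(C,_,left)
state=C head=2 tape=_b[b]_a_a_   (C,b)→(A,a,left)
state=A head=1 tape=_[b]a_a_a_   (A,b)→(A,_,right)
state=A head=2 tape=__[a]_a_a_   (A,a)→(A,b,right)
state=A head=3 tape=__b[_]a_a_   (A,_)→(C,_,left)
state=C head=2 tape=__[b]_a_a_   (C,b)→(A,a,left)
state=A head=1 tape=_[_]a_a_a_   (A,_)→(C,_,left)
state=C head=0 tape=[_]_a_a_a_
At halt the head is at cell 0.

0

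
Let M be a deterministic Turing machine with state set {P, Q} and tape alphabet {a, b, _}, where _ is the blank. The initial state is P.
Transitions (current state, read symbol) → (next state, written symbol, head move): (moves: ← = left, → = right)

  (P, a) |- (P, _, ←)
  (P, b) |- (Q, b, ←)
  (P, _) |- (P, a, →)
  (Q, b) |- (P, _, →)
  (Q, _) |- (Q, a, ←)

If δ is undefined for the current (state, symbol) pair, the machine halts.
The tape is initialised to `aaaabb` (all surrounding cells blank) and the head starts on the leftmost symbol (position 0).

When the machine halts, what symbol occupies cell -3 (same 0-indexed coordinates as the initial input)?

P | ____[a]aaabb   read a → write _, move ←, go to P
P | ___[_]_aaabb   read _ → write a, move →, go to P
P | ___a[_]aaabb   read _ → write a, move →, go to P
P | ___aa[a]aabb   read a → write _, move ←, go to P
P | ___a[a]_aabb   read a → write _, move ←, go to P
P | ___[a]__aabb   read a → write _, move ←, go to P
P | __[_]___aabb   read _ → write a, move →, go to P
P | __a[_]__aabb   read _ → write a, move →, go to P
P | __aa[_]_aabb   read _ → write a, move →, go to P
P | __aaa[_]aabb   read _ → write a, move →, go to P
P | __aaaa[a]abb   read a → write _, move ←, go to P
P | __aaa[a]_abb   read a → write _, move ←, go to P
P | __aa[a]__abb   read a → write _, move ←, go to P
P | __a[a]___abb   read a → write _, move ←, go to P
P | __[a]____abb   read a → write _, move ←, go to P
P | _[_]_____abb   read _ → write a, move →, go to P
P | _a[_]____abb   read _ → write a, move →, go to P
P | _aa[_]___abb   read _ → write a, move →, go to P
P | _aaa[_]__abb   read _ → write a, move →, go to P
P | _aaaa[_]_abb   read _ → write a, move →, go to P
P | _aaaaa[_]abb   read _ → write a, move →, go to P
P | _aaaaaa[a]bb   read a → write _, move ←, go to P
P | _aaaaa[a]_bb   read a → write _, move ←, go to P
P | _aaaa[a]__bb   read a → write _, move ←, go to P
P | _aaa[a]___bb   read a → write _, move ←, go to P
P | _aa[a]____bb   read a → write _, move ←, go to P
P | _a[a]_____bb   read a → write _, move ←, go to P
P | _[a]______bb   read a → write _, move ←, go to P
P | [_]_______bb   read _ → write a, move →, go to P
P | a[_]______bb   read _ → write a, move →, go to P
P | aa[_]_____bb   read _ → write a, move →, go to P
P | aaa[_]____bb   read _ → write a, move →, go to P
P | aaaa[_]___bb   read _ → write a, move →, go to P
P | aaaaa[_]__bb   read _ → write a, move →, go to P
P | aaaaaa[_]_bb   read _ → write a, move →, go to P
P | aaaaaaa[_]bb   read _ → write a, move →, go to P
P | aaaaaaaa[b]b   read b → write b, move ←, go to Q
Q | aaaaaaa[a]bb
Cell -3 holds a when M halts.

a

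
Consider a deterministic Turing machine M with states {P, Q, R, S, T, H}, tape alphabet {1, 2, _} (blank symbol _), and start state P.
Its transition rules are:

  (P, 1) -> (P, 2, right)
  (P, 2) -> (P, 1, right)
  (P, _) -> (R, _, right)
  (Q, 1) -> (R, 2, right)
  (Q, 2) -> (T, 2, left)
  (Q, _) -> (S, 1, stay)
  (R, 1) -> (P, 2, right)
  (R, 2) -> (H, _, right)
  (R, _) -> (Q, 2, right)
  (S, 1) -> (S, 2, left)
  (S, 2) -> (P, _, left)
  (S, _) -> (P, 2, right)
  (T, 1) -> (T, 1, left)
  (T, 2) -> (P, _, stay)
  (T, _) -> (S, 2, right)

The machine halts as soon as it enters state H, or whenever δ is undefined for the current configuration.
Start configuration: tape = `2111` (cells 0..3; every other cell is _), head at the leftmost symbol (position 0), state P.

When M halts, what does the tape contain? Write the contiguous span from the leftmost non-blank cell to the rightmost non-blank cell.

state=P head=0 tape=[2]111____   (P,2)→(P,1,right)
state=P head=1 tape=1[1]11____   (P,1)→(P,2,right)
state=P head=2 tape=12[1]1____   (P,1)→(P,2,right)
state=P head=3 tape=122[1]____   (P,1)→(P,2,right)
state=P head=4 tape=1222[_]___   (P,_)→(R,_,right)
state=R head=5 tape=1222_[_]__   (R,_)→(Q,2,right)
state=Q head=6 tape=1222_2[_]_   (Q,_)→(S,1,stay)
state=S head=6 tape=1222_2[1]_   (S,1)→(S,2,left)
state=S head=5 tape=1222_[2]2_   (S,2)→(P,_,left)
state=P head=4 tape=1222[_]_2_   (P,_)→(R,_,right)
state=R head=5 tape=1222_[_]2_   (R,_)→(Q,2,right)
state=Q head=6 tape=1222_2[2]_   (Q,2)→(T,2,left)
state=T head=5 tape=1222_[2]2_   (T,2)→(P,_,stay)
state=P head=5 tape=1222_[_]2_   (P,_)→(R,_,right)
state=R head=6 tape=1222__[2]_   (R,2)→(H,_,right)
state=H head=7 tape=1222___[_]
The non-blank tape span at halt is 1222.

1222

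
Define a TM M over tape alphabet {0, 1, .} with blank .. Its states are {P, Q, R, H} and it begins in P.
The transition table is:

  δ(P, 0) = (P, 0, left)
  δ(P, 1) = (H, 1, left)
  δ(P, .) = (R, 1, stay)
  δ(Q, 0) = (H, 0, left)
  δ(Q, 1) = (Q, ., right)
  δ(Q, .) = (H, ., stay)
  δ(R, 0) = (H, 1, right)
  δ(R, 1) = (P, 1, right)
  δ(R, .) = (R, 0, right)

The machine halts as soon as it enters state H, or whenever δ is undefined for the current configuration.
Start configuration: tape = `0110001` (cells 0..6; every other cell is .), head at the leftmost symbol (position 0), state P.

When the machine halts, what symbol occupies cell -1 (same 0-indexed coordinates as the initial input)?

P | ..[0]110001   read 0 → write 0, move left, go to P
P | .[.]0110001   read . → write 1, move stay, go to R
R | .[1]0110001   read 1 → write 1, move right, go to P
P | .1[0]110001   read 0 → write 0, move left, go to P
P | .[1]0110001   read 1 → write 1, move left, go to H
H | [.]10110001
Cell -1 holds 1 when M halts.

1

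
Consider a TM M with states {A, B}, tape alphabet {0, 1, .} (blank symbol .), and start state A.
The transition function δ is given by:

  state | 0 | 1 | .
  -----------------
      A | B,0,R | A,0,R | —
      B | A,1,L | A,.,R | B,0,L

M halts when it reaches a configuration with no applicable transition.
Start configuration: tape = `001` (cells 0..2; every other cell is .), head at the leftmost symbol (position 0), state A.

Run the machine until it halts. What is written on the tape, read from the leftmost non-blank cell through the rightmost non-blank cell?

A | [0]01.   read 0 → write 0, move R, go to B
B | 0[0]1.   read 0 → write 1, move L, go to A
A | [0]11.   read 0 → write 0, move R, go to B
B | 0[1]1.   read 1 → write ., move R, go to A
A | 0.[1].   read 1 → write 0, move R, go to A
A | 0.0[.]
The non-blank tape span at halt is 0.0.

0.0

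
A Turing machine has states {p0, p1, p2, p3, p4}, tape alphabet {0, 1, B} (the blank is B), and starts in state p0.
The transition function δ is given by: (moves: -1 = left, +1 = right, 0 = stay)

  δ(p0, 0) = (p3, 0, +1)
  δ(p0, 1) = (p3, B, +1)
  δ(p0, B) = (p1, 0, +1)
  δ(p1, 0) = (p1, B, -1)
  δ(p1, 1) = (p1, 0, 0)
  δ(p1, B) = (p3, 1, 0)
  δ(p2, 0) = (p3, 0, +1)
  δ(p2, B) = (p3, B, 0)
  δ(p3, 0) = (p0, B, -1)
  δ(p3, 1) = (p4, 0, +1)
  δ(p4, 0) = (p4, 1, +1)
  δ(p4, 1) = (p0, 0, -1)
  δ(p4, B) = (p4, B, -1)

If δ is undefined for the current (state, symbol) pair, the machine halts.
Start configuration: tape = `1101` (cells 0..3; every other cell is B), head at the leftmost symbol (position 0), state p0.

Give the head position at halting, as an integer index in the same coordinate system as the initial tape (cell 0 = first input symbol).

3

state=p0 head=0 tape=[1]101B   (p0,1)→(p3,B,+1)
state=p3 head=1 tape=B[1]01B   (p3,1)→(p4,0,+1)
state=p4 head=2 tape=B0[0]1B   (p4,0)→(p4,1,+1)
state=p4 head=3 tape=B01[1]B   (p4,1)→(p0,0,-1)
state=p0 head=2 tape=B0[1]0B   (p0,1)→(p3,B,+1)
state=p3 head=3 tape=B0B[0]B   (p3,0)→(p0,B,-1)
state=p0 head=2 tape=B0[B]BB   (p0,B)→(p1,0,+1)
state=p1 head=3 tape=B00[B]B   (p1,B)→(p3,1,0)
state=p3 head=3 tape=B00[1]B   (p3,1)→(p4,0,+1)
state=p4 head=4 tape=B000[B]   (p4,B)→(p4,B,-1)
state=p4 head=3 tape=B00[0]B   (p4,0)→(p4,1,+1)
state=p4 head=4 tape=B001[B]   (p4,B)→(p4,B,-1)
state=p4 head=3 tape=B00[1]B   (p4,1)→(p0,0,-1)
state=p0 head=2 tape=B0[0]0B   (p0,0)→(p3,0,+1)
state=p3 head=3 tape=B00[0]B   (p3,0)→(p0,B,-1)
state=p0 head=2 tape=B0[0]BB   (p0,0)→(p3,0,+1)
state=p3 head=3 tape=B00[B]B
At halt the head is at cell 3.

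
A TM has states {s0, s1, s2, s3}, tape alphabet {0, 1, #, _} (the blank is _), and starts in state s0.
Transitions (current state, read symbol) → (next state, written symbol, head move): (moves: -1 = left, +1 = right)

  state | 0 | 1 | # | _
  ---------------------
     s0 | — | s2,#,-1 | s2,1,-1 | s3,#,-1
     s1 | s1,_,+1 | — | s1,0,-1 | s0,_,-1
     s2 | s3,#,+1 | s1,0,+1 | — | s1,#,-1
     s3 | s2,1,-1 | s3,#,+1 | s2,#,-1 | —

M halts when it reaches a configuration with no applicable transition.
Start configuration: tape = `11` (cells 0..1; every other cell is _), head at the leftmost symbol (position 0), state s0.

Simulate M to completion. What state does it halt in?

s3

state=s0 head=0 tape=____[1]1   (s0,1)→(s2,#,-1)
state=s2 head=-1 tape=___[_]#1   (s2,_)→(s1,#,-1)
state=s1 head=-2 tape=__[_]##1   (s1,_)→(s0,_,-1)
state=s0 head=-3 tape=_[_]_##1   (s0,_)→(s3,#,-1)
state=s3 head=-4 tape=[_]#_##1
No transition is defined for (s3, _); M halts in state s3.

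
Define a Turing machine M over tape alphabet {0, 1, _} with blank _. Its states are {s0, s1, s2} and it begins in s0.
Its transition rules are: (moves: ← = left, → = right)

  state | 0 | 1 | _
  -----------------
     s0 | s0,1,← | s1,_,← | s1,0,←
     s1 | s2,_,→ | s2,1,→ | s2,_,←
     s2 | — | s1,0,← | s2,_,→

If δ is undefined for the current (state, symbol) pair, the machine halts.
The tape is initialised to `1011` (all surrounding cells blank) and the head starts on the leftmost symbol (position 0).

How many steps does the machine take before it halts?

5

s0 | __[1]011   read 1 → write _, move ←, go to s1
s1 | _[_]_011   read _ → write _, move ←, go to s2
s2 | [_]__011   read _ → write _, move →, go to s2
s2 | _[_]_011   read _ → write _, move →, go to s2
s2 | __[_]011   read _ → write _, move →, go to s2
s2 | ___[0]11
M halts after 5 transitions.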